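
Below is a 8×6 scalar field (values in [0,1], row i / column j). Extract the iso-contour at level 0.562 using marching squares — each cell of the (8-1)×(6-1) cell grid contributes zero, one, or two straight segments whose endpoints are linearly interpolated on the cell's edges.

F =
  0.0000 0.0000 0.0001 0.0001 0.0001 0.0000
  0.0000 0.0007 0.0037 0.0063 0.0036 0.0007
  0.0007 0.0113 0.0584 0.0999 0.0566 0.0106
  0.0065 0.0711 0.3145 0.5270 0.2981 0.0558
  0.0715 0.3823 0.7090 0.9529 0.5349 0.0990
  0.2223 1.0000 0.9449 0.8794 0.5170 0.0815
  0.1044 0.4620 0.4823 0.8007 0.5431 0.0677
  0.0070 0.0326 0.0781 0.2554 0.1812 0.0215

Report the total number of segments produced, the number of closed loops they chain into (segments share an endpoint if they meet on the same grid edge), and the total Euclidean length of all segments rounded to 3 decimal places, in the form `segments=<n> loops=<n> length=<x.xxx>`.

cell (3,1): code 0100 → (3.627,2.000)–(4.000,1.550)
cell (3,2): code 1100 → (3.082,3.000)–(3.627,2.000)
cell (3,3): code 1000 → (4.000,3.935)–(3.082,3.000)
cell (4,0): code 0100 → (4.291,1.000)–(5.000,0.437)
cell (4,1): code 1110 → (4.000,1.550)–(4.291,1.000)
cell (4,3): code 1001 → (5.000,3.876)–(4.000,3.935)
cell (5,0): code 0010 → (5.000,0.437)–(5.814,1.000)
cell (5,1): code 0011 → (5.814,1.000)–(5.828,2.000)
cell (5,2): code 0111 → (5.828,2.000)–(6.000,2.250)
cell (5,3): code 1001 → (6.000,3.927)–(5.000,3.876)
cell (6,2): code 0010 → (6.000,2.250)–(6.438,3.000)
cell (6,3): code 0001 → (6.438,3.000)–(6.000,3.927)
total: 12 segments, chained into 1 closed loop(s), length Σ = 10.751185

segments=12 loops=1 length=10.751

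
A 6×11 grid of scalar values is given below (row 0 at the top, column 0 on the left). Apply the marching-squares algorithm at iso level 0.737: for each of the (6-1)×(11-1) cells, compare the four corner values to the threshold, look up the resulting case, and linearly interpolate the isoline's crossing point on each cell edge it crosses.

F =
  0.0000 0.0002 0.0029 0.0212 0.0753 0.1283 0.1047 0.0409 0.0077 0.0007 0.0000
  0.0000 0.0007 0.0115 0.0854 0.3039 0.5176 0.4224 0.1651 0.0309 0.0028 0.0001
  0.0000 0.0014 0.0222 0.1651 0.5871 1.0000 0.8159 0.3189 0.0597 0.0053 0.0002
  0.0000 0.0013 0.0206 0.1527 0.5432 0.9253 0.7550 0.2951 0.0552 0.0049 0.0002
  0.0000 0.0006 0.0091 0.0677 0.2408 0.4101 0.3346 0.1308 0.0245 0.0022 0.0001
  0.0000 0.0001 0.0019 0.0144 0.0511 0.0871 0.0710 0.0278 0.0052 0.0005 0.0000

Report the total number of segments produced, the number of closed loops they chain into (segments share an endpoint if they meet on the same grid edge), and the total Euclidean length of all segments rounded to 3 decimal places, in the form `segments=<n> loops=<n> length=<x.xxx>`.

cell (1,4): code 0100 → (1.455,5.000)–(2.000,4.363)
cell (1,5): code 1100 → (1.799,6.000)–(1.455,5.000)
cell (1,6): code 1000 → (2.000,6.159)–(1.799,6.000)
cell (2,4): code 0110 → (2.000,4.363)–(3.000,4.507)
cell (2,6): code 1001 → (3.000,6.039)–(2.000,6.159)
cell (3,4): code 0010 → (3.000,4.507)–(3.365,5.000)
cell (3,5): code 0011 → (3.365,5.000)–(3.043,6.000)
cell (3,6): code 0001 → (3.043,6.000)–(3.000,6.039)
total: 8 segments, chained into 1 closed loop(s), length Σ = 5.891692

segments=8 loops=1 length=5.892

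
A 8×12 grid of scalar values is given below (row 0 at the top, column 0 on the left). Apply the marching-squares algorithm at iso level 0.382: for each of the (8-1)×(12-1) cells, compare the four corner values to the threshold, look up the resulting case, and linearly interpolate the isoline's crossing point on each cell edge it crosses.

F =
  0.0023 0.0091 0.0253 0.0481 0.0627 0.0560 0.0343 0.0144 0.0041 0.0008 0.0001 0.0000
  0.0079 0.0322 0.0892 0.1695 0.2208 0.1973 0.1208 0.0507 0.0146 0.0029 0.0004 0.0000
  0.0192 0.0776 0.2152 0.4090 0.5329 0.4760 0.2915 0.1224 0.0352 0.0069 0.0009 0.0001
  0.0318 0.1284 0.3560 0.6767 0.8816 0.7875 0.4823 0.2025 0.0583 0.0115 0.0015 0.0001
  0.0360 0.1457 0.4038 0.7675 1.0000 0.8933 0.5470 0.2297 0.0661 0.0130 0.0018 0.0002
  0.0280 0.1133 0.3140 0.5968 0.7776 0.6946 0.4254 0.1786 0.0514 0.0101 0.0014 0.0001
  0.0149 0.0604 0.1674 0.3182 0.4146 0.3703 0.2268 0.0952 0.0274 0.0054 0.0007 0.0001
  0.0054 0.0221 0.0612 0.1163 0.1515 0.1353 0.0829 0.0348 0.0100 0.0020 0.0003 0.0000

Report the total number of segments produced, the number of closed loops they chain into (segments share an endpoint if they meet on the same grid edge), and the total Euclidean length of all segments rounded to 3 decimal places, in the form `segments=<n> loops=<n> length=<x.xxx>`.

segments=20 loops=1 length=14.273

cell (1,2): code 0100 → (1.887,3.000)–(2.000,2.861)
cell (1,3): code 1100 → (1.517,4.000)–(1.887,3.000)
cell (1,4): code 1100 → (1.663,5.000)–(1.517,4.000)
cell (1,5): code 1000 → (2.000,5.509)–(1.663,5.000)
cell (2,2): code 0110 → (2.000,2.861)–(3.000,2.081)
cell (2,5): code 1101 → (2.474,6.000)–(2.000,5.509)
cell (2,6): code 1000 → (3.000,6.358)–(2.474,6.000)
cell (3,1): code 0100 → (3.544,2.000)–(4.000,1.916)
cell (3,2): code 1110 → (3.000,2.081)–(3.544,2.000)
cell (3,6): code 1001 → (4.000,6.520)–(3.000,6.358)
cell (4,1): code 0010 → (4.000,1.916)–(4.243,2.000)
cell (4,2): code 0111 → (4.243,2.000)–(5.000,2.240)
cell (4,6): code 1001 → (5.000,6.176)–(4.000,6.520)
cell (5,2): code 0010 → (5.000,2.240)–(5.771,3.000)
cell (5,3): code 0111 → (5.771,3.000)–(6.000,3.662)
cell (5,4): code 1011 → (6.000,4.736)–(5.964,5.000)
cell (5,5): code 0011 → (5.964,5.000)–(5.219,6.000)
cell (5,6): code 0001 → (5.219,6.000)–(5.000,6.176)
cell (6,3): code 0010 → (6.000,3.662)–(6.124,4.000)
cell (6,4): code 0001 → (6.124,4.000)–(6.000,4.736)
total: 20 segments, chained into 1 closed loop(s), length Σ = 14.273128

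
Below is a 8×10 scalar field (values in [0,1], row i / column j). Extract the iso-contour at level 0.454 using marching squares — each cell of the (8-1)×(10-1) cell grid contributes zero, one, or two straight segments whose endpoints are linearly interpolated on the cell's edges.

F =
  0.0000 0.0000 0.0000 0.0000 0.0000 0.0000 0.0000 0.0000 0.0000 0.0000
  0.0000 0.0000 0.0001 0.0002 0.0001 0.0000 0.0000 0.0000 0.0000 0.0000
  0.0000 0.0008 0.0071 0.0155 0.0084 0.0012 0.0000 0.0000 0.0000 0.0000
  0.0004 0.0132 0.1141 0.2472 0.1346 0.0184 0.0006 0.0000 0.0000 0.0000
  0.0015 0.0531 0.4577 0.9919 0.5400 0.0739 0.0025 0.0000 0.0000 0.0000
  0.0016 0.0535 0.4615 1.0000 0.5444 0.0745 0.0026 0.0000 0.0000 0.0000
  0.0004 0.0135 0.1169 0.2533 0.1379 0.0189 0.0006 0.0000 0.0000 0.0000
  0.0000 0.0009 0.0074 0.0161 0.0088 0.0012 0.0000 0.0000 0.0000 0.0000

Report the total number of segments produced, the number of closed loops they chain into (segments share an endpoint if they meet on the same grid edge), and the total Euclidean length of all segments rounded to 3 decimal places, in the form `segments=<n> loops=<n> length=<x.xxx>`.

cell (3,1): code 0100 → (3.989,2.000)–(4.000,1.991)
cell (3,2): code 1100 → (3.278,3.000)–(3.989,2.000)
cell (3,3): code 1100 → (3.788,4.000)–(3.278,3.000)
cell (3,4): code 1000 → (4.000,4.185)–(3.788,4.000)
cell (4,1): code 0110 → (4.000,1.991)–(5.000,1.982)
cell (4,4): code 1001 → (5.000,4.192)–(4.000,4.185)
cell (5,1): code 0010 → (5.000,1.982)–(5.022,2.000)
cell (5,2): code 0011 → (5.022,2.000)–(5.731,3.000)
cell (5,3): code 0011 → (5.731,3.000)–(5.222,4.000)
cell (5,4): code 0001 → (5.222,4.000)–(5.000,4.192)
total: 10 segments, chained into 1 closed loop(s), length Σ = 7.315929

segments=10 loops=1 length=7.316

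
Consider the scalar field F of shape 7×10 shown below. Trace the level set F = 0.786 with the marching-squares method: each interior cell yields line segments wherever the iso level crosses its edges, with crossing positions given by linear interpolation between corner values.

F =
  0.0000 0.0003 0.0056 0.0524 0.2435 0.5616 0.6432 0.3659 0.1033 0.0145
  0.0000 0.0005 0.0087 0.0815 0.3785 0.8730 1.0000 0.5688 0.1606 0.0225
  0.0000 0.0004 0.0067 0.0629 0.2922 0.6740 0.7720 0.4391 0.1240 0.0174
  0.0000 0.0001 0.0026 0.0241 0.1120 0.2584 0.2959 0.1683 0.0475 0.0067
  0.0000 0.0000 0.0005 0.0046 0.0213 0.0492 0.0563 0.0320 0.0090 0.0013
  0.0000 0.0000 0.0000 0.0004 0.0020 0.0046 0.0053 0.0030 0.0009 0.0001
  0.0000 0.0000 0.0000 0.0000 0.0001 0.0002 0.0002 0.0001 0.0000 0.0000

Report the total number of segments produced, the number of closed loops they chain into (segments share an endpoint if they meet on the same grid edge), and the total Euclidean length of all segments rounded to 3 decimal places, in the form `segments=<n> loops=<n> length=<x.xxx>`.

cell (0,4): code 0100 → (0.721,5.000)–(1.000,4.824)
cell (0,5): code 1100 → (0.400,6.000)–(0.721,5.000)
cell (0,6): code 1000 → (1.000,6.496)–(0.400,6.000)
cell (1,4): code 0010 → (1.000,4.824)–(1.437,5.000)
cell (1,5): code 0011 → (1.437,5.000)–(1.939,6.000)
cell (1,6): code 0001 → (1.939,6.000)–(1.000,6.496)
total: 6 segments, chained into 1 closed loop(s), length Σ = 4.810370

segments=6 loops=1 length=4.810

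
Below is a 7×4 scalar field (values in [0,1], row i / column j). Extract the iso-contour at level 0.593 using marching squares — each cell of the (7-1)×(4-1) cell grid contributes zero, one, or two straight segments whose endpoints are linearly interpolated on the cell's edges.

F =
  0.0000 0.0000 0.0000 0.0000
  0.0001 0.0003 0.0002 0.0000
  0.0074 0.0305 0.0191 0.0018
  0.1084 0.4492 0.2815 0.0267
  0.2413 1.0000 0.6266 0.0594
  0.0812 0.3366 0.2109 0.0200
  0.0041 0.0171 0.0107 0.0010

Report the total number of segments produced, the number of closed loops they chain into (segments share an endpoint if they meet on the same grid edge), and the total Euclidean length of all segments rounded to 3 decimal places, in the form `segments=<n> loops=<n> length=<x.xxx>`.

cell (3,0): code 0100 → (3.261,1.000)–(4.000,0.464)
cell (3,1): code 1100 → (3.903,2.000)–(3.261,1.000)
cell (3,2): code 1000 → (4.000,2.059)–(3.903,2.000)
cell (4,0): code 0010 → (4.000,0.464)–(4.614,1.000)
cell (4,1): code 0011 → (4.614,1.000)–(4.081,2.000)
cell (4,2): code 0001 → (4.081,2.000)–(4.000,2.059)
total: 6 segments, chained into 1 closed loop(s), length Σ = 4.263392

segments=6 loops=1 length=4.263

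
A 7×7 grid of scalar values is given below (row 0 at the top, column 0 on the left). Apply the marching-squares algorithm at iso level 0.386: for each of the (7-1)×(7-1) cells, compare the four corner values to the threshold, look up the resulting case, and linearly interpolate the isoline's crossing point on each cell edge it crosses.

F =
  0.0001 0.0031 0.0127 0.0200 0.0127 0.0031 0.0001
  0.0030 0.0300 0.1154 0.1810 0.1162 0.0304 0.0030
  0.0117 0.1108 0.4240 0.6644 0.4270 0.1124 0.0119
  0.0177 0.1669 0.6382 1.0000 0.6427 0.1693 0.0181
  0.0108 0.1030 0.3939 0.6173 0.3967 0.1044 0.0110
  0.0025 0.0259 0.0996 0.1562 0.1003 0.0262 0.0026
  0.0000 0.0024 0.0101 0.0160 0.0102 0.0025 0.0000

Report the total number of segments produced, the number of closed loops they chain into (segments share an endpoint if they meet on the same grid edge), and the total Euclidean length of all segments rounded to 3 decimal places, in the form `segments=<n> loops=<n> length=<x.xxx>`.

cell (1,1): code 0100 → (1.877,2.000)–(2.000,1.879)
cell (1,2): code 1100 → (1.424,3.000)–(1.877,2.000)
cell (1,3): code 1100 → (1.868,4.000)–(1.424,3.000)
cell (1,4): code 1000 → (2.000,4.130)–(1.868,4.000)
cell (2,1): code 0110 → (2.000,1.879)–(3.000,1.465)
cell (2,4): code 1001 → (3.000,4.542)–(2.000,4.130)
cell (3,1): code 0110 → (3.000,1.465)–(4.000,1.973)
cell (3,4): code 1001 → (4.000,4.037)–(3.000,4.542)
cell (4,1): code 0010 → (4.000,1.973)–(4.027,2.000)
cell (4,2): code 0011 → (4.027,2.000)–(4.502,3.000)
cell (4,3): code 0011 → (4.502,3.000)–(4.036,4.000)
cell (4,4): code 0001 → (4.036,4.000)–(4.000,4.037)
total: 12 segments, chained into 1 closed loop(s), length Σ = 9.255736

segments=12 loops=1 length=9.256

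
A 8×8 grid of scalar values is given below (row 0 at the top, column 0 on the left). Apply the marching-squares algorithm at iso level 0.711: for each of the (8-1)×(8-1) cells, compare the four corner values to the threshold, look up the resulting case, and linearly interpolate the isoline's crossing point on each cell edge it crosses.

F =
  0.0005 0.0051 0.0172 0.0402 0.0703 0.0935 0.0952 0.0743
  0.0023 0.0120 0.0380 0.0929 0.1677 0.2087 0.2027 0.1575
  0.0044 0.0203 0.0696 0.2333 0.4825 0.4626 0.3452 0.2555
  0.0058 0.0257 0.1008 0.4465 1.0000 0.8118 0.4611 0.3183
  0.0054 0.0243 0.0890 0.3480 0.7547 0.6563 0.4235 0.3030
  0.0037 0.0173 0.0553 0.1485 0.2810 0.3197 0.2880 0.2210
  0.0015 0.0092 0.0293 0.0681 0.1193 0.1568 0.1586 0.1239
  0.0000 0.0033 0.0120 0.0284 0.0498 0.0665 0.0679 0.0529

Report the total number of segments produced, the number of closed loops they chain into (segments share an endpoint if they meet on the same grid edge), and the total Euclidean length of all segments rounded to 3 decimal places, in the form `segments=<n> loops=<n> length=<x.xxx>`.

cell (2,3): code 0100 → (2.442,4.000)–(3.000,3.478)
cell (2,4): code 1100 → (2.711,5.000)–(2.442,4.000)
cell (2,5): code 1000 → (3.000,5.287)–(2.711,5.000)
cell (3,3): code 0110 → (3.000,3.478)–(4.000,3.893)
cell (3,4): code 1011 → (4.000,4.444)–(3.648,5.000)
cell (3,5): code 0001 → (3.648,5.000)–(3.000,5.287)
cell (4,3): code 0010 → (4.000,3.893)–(4.092,4.000)
cell (4,4): code 0001 → (4.092,4.000)–(4.000,4.444)
total: 8 segments, chained into 1 closed loop(s), length Σ = 5.252349

segments=8 loops=1 length=5.252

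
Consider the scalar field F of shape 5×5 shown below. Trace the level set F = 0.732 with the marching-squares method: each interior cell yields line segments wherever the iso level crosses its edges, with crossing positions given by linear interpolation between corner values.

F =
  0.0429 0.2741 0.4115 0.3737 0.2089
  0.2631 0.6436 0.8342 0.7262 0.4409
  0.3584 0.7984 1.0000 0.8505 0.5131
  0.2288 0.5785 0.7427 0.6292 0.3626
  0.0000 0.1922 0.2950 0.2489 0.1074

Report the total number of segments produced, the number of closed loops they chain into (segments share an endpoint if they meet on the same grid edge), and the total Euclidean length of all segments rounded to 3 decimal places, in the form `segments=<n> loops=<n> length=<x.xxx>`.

segments=12 loops=1 length=7.172

cell (0,1): code 0100 → (0.758,2.000)–(1.000,1.464)
cell (0,2): code 1000 → (1.000,2.946)–(0.758,2.000)
cell (1,0): code 0100 → (1.571,1.000)–(2.000,0.849)
cell (1,1): code 1110 → (1.000,1.464)–(1.571,1.000)
cell (1,2): code 1101 → (1.047,3.000)–(1.000,2.946)
cell (1,3): code 1000 → (2.000,3.351)–(1.047,3.000)
cell (2,0): code 0010 → (2.000,0.849)–(2.302,1.000)
cell (2,1): code 0111 → (2.302,1.000)–(3.000,1.935)
cell (2,2): code 1011 → (3.000,2.094)–(2.535,3.000)
cell (2,3): code 0001 → (2.535,3.000)–(2.000,3.351)
cell (3,1): code 0010 → (3.000,1.935)–(3.024,2.000)
cell (3,2): code 0001 → (3.024,2.000)–(3.000,2.094)
total: 12 segments, chained into 1 closed loop(s), length Σ = 7.171602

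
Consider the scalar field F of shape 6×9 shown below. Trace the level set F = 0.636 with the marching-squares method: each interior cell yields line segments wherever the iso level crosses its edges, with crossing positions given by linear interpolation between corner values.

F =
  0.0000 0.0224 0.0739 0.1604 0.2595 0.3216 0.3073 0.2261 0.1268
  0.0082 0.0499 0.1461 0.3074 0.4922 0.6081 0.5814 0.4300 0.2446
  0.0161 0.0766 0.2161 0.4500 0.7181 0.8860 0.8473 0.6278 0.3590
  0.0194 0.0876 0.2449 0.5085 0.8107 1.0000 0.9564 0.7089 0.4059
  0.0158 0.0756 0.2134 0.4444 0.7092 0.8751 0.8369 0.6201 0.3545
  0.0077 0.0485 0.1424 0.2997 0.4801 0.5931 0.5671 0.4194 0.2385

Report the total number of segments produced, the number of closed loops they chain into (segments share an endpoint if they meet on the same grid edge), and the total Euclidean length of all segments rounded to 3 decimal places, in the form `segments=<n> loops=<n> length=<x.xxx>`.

segments=14 loops=1 length=11.779

cell (1,3): code 0100 → (1.637,4.000)–(2.000,3.694)
cell (1,4): code 1100 → (1.100,5.000)–(1.637,4.000)
cell (1,5): code 1100 → (1.205,6.000)–(1.100,5.000)
cell (1,6): code 1000 → (2.000,6.963)–(1.205,6.000)
cell (2,3): code 0110 → (2.000,3.694)–(3.000,3.422)
cell (2,6): code 1101 → (2.101,7.000)–(2.000,6.963)
cell (2,7): code 1000 → (3.000,7.241)–(2.101,7.000)
cell (3,3): code 0110 → (3.000,3.422)–(4.000,3.724)
cell (3,6): code 1011 → (4.000,6.927)–(3.821,7.000)
cell (3,7): code 0001 → (3.821,7.000)–(3.000,7.241)
cell (4,3): code 0010 → (4.000,3.724)–(4.320,4.000)
cell (4,4): code 0011 → (4.320,4.000)–(4.848,5.000)
cell (4,5): code 0011 → (4.848,5.000)–(4.745,6.000)
cell (4,6): code 0001 → (4.745,6.000)–(4.000,6.927)
total: 14 segments, chained into 1 closed loop(s), length Σ = 11.779351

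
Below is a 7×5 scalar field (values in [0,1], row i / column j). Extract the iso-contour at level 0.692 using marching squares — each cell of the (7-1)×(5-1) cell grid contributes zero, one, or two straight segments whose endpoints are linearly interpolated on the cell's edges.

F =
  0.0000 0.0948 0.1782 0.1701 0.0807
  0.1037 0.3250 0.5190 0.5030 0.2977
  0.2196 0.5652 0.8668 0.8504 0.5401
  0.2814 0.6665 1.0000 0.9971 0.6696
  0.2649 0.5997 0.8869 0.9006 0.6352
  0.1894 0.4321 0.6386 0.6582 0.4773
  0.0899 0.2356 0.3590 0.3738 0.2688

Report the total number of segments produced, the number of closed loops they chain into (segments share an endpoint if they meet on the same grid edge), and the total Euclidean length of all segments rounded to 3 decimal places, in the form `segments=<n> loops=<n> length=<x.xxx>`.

segments=10 loops=1 length=9.841

cell (1,1): code 0100 → (1.497,2.000)–(2.000,1.420)
cell (1,2): code 1100 → (1.544,3.000)–(1.497,2.000)
cell (1,3): code 1000 → (2.000,3.510)–(1.544,3.000)
cell (2,1): code 0110 → (2.000,1.420)–(3.000,1.076)
cell (2,3): code 1001 → (3.000,3.932)–(2.000,3.510)
cell (3,1): code 0110 → (3.000,1.076)–(4.000,1.321)
cell (3,3): code 1001 → (4.000,3.786)–(3.000,3.932)
cell (4,1): code 0010 → (4.000,1.321)–(4.785,2.000)
cell (4,2): code 0011 → (4.785,2.000)–(4.861,3.000)
cell (4,3): code 0001 → (4.861,3.000)–(4.000,3.786)
total: 10 segments, chained into 1 closed loop(s), length Σ = 9.841296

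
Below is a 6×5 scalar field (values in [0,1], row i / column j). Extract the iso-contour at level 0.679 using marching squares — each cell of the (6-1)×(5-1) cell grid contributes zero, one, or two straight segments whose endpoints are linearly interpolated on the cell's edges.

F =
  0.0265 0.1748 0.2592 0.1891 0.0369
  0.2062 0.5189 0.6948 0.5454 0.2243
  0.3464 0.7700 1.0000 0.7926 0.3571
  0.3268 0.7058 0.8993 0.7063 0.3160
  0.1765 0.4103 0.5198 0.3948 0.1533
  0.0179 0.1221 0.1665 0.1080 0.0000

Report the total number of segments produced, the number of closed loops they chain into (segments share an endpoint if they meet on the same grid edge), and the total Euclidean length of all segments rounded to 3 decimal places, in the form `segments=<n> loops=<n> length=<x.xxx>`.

segments=12 loops=1 length=7.798

cell (0,1): code 0100 → (0.964,2.000)–(1.000,1.910)
cell (0,2): code 1000 → (1.000,2.106)–(0.964,2.000)
cell (1,0): code 0100 → (1.638,1.000)–(2.000,0.785)
cell (1,1): code 1110 → (1.000,1.910)–(1.638,1.000)
cell (1,2): code 1101 → (1.540,3.000)–(1.000,2.106)
cell (1,3): code 1000 → (2.000,3.261)–(1.540,3.000)
cell (2,0): code 0110 → (2.000,0.785)–(3.000,0.929)
cell (2,3): code 1001 → (3.000,3.070)–(2.000,3.261)
cell (3,0): code 0010 → (3.000,0.929)–(3.091,1.000)
cell (3,1): code 0011 → (3.091,1.000)–(3.581,2.000)
cell (3,2): code 0011 → (3.581,2.000)–(3.088,3.000)
cell (3,3): code 0001 → (3.088,3.000)–(3.000,3.070)
total: 12 segments, chained into 1 closed loop(s), length Σ = 7.798437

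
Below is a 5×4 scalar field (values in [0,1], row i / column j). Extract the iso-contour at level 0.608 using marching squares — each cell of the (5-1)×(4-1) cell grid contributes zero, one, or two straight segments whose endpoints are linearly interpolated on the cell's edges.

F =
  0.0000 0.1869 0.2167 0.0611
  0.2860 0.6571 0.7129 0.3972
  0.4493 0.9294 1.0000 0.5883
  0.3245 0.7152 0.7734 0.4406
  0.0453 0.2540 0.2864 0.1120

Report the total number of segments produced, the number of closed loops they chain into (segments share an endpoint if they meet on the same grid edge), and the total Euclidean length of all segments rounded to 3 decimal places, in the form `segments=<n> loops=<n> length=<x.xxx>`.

segments=10 loops=1 length=8.021

cell (0,0): code 0100 → (0.896,1.000)–(1.000,0.868)
cell (0,1): code 1100 → (0.789,2.000)–(0.896,1.000)
cell (0,2): code 1000 → (1.000,2.332)–(0.789,2.000)
cell (1,0): code 0110 → (1.000,0.868)–(2.000,0.331)
cell (1,2): code 1001 → (2.000,2.952)–(1.000,2.332)
cell (2,0): code 0110 → (2.000,0.331)–(3.000,0.726)
cell (2,2): code 1001 → (3.000,2.497)–(2.000,2.952)
cell (3,0): code 0010 → (3.000,0.726)–(3.232,1.000)
cell (3,1): code 0011 → (3.232,1.000)–(3.340,2.000)
cell (3,2): code 0001 → (3.340,2.000)–(3.000,2.497)
total: 10 segments, chained into 1 closed loop(s), length Σ = 8.020959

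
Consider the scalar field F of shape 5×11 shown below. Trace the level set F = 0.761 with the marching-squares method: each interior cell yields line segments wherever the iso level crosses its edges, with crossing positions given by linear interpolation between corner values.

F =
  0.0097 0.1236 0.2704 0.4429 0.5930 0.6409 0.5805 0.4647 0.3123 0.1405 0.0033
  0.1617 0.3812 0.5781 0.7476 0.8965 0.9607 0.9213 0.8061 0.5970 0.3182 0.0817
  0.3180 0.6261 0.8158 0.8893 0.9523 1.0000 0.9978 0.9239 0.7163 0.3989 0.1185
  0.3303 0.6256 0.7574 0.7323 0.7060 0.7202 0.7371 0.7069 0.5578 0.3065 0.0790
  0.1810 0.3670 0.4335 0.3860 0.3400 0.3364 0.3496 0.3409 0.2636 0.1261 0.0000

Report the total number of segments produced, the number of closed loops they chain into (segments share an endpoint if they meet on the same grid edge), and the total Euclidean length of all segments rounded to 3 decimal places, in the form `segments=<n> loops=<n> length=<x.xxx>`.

cell (0,3): code 0100 → (0.554,4.000)–(1.000,3.090)
cell (0,4): code 1100 → (0.376,5.000)–(0.554,4.000)
cell (0,5): code 1100 → (0.530,6.000)–(0.376,5.000)
cell (0,6): code 1100 → (0.868,7.000)–(0.530,6.000)
cell (0,7): code 1000 → (1.000,7.216)–(0.868,7.000)
cell (1,1): code 0100 → (1.769,2.000)–(2.000,1.711)
cell (1,2): code 1100 → (1.095,3.000)–(1.769,2.000)
cell (1,3): code 1110 → (1.000,3.090)–(1.095,3.000)
cell (1,7): code 1001 → (2.000,7.785)–(1.000,7.216)
cell (2,1): code 0010 → (2.000,1.711)–(2.938,2.000)
cell (2,2): code 0011 → (2.938,2.000)–(2.817,3.000)
cell (2,3): code 0011 → (2.817,3.000)–(2.777,4.000)
cell (2,4): code 0011 → (2.777,4.000)–(2.854,5.000)
cell (2,5): code 0011 → (2.854,5.000)–(2.908,6.000)
cell (2,6): code 0011 → (2.908,6.000)–(2.751,7.000)
cell (2,7): code 0001 → (2.751,7.000)–(2.000,7.785)
total: 16 segments, chained into 1 closed loop(s), length Σ = 14.299546

segments=16 loops=1 length=14.300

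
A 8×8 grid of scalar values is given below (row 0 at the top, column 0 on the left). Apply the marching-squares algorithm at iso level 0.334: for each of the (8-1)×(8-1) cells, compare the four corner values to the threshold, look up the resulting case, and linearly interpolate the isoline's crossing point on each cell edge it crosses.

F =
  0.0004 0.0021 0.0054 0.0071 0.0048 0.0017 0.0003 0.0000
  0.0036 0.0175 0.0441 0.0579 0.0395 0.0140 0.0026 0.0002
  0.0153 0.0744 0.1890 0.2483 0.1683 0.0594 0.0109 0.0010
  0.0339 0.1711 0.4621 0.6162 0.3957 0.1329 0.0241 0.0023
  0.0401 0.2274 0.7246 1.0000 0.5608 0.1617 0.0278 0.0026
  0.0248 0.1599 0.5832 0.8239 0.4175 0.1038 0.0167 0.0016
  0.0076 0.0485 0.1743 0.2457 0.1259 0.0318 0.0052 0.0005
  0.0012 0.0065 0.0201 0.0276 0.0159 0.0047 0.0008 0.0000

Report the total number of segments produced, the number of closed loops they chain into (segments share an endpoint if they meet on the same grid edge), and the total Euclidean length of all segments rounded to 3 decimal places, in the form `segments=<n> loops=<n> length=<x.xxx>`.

cell (2,1): code 0100 → (2.531,2.000)–(3.000,1.560)
cell (2,2): code 1100 → (2.233,3.000)–(2.531,2.000)
cell (2,3): code 1100 → (2.729,4.000)–(2.233,3.000)
cell (2,4): code 1000 → (3.000,4.235)–(2.729,4.000)
cell (3,1): code 0110 → (3.000,1.560)–(4.000,1.214)
cell (3,4): code 1001 → (4.000,4.568)–(3.000,4.235)
cell (4,1): code 0110 → (4.000,1.214)–(5.000,1.411)
cell (4,4): code 1001 → (5.000,4.266)–(4.000,4.568)
cell (5,1): code 0010 → (5.000,1.411)–(5.609,2.000)
cell (5,2): code 0011 → (5.609,2.000)–(5.847,3.000)
cell (5,3): code 0011 → (5.847,3.000)–(5.286,4.000)
cell (5,4): code 0001 → (5.286,4.000)–(5.000,4.266)
total: 12 segments, chained into 1 closed loop(s), length Σ = 10.750389

segments=12 loops=1 length=10.750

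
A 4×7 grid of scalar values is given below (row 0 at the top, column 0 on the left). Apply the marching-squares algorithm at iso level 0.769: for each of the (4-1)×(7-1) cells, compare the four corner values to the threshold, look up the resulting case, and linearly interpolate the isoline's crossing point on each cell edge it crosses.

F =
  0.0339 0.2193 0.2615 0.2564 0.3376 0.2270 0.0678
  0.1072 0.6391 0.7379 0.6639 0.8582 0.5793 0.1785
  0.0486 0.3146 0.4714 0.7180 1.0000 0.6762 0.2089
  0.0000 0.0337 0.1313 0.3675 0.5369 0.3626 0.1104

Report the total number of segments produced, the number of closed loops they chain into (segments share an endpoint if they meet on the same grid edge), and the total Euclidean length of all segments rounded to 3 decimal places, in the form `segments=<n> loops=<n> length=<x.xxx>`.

segments=6 loops=1 length=4.820

cell (0,3): code 0100 → (0.829,4.000)–(1.000,3.541)
cell (0,4): code 1000 → (1.000,4.320)–(0.829,4.000)
cell (1,3): code 0110 → (1.000,3.541)–(2.000,3.181)
cell (1,4): code 1001 → (2.000,4.713)–(1.000,4.320)
cell (2,3): code 0010 → (2.000,3.181)–(2.499,4.000)
cell (2,4): code 0001 → (2.499,4.000)–(2.000,4.713)
total: 6 segments, chained into 1 closed loop(s), length Σ = 4.819925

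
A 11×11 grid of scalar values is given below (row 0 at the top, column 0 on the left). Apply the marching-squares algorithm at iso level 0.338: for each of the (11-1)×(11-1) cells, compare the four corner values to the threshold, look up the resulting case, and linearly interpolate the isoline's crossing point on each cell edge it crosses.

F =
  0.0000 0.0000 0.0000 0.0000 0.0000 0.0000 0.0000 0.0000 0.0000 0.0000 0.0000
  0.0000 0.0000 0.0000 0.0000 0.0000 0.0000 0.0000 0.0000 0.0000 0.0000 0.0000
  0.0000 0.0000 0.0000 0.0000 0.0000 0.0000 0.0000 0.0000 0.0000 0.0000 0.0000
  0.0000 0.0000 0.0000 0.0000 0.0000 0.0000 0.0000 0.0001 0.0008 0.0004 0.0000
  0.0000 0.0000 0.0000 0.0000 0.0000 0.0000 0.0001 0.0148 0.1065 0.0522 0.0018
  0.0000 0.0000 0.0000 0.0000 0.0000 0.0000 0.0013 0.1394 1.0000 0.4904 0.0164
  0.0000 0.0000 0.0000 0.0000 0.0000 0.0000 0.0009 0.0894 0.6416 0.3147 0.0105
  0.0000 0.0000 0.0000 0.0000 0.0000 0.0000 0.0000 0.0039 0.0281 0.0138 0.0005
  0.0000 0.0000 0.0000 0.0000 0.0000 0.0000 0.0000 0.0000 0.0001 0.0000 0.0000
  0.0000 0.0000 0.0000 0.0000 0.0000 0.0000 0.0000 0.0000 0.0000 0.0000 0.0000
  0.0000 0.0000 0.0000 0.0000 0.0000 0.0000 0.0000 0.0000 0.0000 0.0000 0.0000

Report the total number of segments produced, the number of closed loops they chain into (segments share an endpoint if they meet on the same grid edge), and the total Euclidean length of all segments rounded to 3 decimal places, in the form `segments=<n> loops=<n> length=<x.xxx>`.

segments=8 loops=1 length=6.508

cell (4,7): code 0100 → (4.259,8.000)–(5.000,7.231)
cell (4,8): code 1100 → (4.652,9.000)–(4.259,8.000)
cell (4,9): code 1000 → (5.000,9.322)–(4.652,9.000)
cell (5,7): code 0110 → (5.000,7.231)–(6.000,7.450)
cell (5,8): code 1011 → (6.000,8.929)–(5.867,9.000)
cell (5,9): code 0001 → (5.867,9.000)–(5.000,9.322)
cell (6,7): code 0010 → (6.000,7.450)–(6.495,8.000)
cell (6,8): code 0001 → (6.495,8.000)–(6.000,8.929)
total: 8 segments, chained into 1 closed loop(s), length Σ = 6.507604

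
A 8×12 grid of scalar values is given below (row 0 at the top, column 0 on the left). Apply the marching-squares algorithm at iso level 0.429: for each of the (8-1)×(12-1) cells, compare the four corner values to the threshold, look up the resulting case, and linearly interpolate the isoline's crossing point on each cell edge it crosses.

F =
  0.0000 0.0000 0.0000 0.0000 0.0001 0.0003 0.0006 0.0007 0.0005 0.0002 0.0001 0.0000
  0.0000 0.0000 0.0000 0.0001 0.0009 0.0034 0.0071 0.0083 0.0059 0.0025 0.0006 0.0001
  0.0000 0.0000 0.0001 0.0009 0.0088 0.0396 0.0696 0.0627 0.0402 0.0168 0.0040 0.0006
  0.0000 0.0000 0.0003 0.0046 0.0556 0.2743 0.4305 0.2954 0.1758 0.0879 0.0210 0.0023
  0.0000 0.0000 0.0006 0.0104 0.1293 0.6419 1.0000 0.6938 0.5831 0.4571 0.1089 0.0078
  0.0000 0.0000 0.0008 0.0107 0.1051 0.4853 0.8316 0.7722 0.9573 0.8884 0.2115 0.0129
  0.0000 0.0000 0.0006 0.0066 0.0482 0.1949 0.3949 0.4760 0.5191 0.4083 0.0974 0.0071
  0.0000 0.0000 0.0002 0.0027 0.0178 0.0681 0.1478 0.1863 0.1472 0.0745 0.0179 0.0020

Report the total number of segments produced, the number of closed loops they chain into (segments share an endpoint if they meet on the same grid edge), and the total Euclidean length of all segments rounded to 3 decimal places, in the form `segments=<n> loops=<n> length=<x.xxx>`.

segments=18 loops=1 length=12.978

cell (2,5): code 0100 → (2.996,6.000)–(3.000,5.990)
cell (2,6): code 1000 → (3.000,6.011)–(2.996,6.000)
cell (3,4): code 0100 → (3.421,5.000)–(4.000,4.585)
cell (3,5): code 1110 → (3.000,5.990)–(3.421,5.000)
cell (3,6): code 1101 → (3.335,7.000)–(3.000,6.011)
cell (3,7): code 1100 → (3.622,8.000)–(3.335,7.000)
cell (3,8): code 1100 → (3.924,9.000)–(3.622,8.000)
cell (3,9): code 1000 → (4.000,9.081)–(3.924,9.000)
cell (4,4): code 0110 → (4.000,4.585)–(5.000,4.852)
cell (4,9): code 1001 → (5.000,9.679)–(4.000,9.081)
cell (5,4): code 0010 → (5.000,4.852)–(5.194,5.000)
cell (5,5): code 0011 → (5.194,5.000)–(5.922,6.000)
cell (5,6): code 0111 → (5.922,6.000)–(6.000,6.420)
cell (5,8): code 1011 → (6.000,8.813)–(5.957,9.000)
cell (5,9): code 0001 → (5.957,9.000)–(5.000,9.679)
cell (6,6): code 0010 → (6.000,6.420)–(6.162,7.000)
cell (6,7): code 0011 → (6.162,7.000)–(6.242,8.000)
cell (6,8): code 0001 → (6.242,8.000)–(6.000,8.813)
total: 18 segments, chained into 1 closed loop(s), length Σ = 12.978291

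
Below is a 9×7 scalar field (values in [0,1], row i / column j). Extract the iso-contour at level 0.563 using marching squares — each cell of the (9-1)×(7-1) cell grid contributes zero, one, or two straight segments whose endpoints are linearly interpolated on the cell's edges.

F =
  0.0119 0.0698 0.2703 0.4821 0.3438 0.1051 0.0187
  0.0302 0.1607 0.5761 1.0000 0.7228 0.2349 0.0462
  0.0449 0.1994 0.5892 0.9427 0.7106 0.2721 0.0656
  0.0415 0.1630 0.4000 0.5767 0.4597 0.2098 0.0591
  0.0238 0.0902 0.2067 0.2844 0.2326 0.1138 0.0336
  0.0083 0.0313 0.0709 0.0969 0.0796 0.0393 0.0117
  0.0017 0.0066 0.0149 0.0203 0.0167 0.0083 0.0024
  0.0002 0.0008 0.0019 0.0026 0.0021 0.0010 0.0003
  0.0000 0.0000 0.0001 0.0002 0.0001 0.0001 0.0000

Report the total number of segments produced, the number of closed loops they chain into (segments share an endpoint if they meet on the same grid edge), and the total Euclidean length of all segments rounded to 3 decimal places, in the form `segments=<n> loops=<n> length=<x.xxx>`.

cell (0,1): code 0100 → (0.957,2.000)–(1.000,1.968)
cell (0,2): code 1100 → (0.156,3.000)–(0.957,2.000)
cell (0,3): code 1100 → (0.578,4.000)–(0.156,3.000)
cell (0,4): code 1000 → (1.000,4.328)–(0.578,4.000)
cell (1,1): code 0110 → (1.000,1.968)–(2.000,1.933)
cell (1,4): code 1001 → (2.000,4.337)–(1.000,4.328)
cell (2,1): code 0010 → (2.000,1.933)–(2.138,2.000)
cell (2,2): code 0111 → (2.138,2.000)–(3.000,2.922)
cell (2,3): code 1011 → (3.000,3.117)–(2.588,4.000)
cell (2,4): code 0001 → (2.588,4.000)–(2.000,4.337)
cell (3,2): code 0010 → (3.000,2.922)–(3.047,3.000)
cell (3,3): code 0001 → (3.047,3.000)–(3.000,3.117)
total: 12 segments, chained into 1 closed loop(s), length Σ = 8.239267

segments=12 loops=1 length=8.239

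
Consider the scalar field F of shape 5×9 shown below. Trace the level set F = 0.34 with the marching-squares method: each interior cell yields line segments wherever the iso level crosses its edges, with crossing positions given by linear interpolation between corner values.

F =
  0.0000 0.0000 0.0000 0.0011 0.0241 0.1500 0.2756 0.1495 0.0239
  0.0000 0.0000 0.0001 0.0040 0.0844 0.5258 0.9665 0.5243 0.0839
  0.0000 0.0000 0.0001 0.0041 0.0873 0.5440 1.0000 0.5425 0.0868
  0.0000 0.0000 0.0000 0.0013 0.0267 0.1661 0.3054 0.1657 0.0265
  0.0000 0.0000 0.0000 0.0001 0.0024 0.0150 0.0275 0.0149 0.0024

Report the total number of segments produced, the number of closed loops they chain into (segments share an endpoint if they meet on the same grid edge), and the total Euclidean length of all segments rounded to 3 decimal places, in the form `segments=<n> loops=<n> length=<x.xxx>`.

segments=10 loops=1 length=9.021

cell (0,4): code 0100 → (0.506,5.000)–(1.000,4.579)
cell (0,5): code 1100 → (0.093,6.000)–(0.506,5.000)
cell (0,6): code 1100 → (0.508,7.000)–(0.093,6.000)
cell (0,7): code 1000 → (1.000,7.418)–(0.508,7.000)
cell (1,4): code 0110 → (1.000,4.579)–(2.000,4.553)
cell (1,7): code 1001 → (2.000,7.444)–(1.000,7.418)
cell (2,4): code 0010 → (2.000,4.553)–(2.540,5.000)
cell (2,5): code 0011 → (2.540,5.000)–(2.950,6.000)
cell (2,6): code 0011 → (2.950,6.000)–(2.537,7.000)
cell (2,7): code 0001 → (2.537,7.000)–(2.000,7.444)
total: 10 segments, chained into 1 closed loop(s), length Σ = 9.020874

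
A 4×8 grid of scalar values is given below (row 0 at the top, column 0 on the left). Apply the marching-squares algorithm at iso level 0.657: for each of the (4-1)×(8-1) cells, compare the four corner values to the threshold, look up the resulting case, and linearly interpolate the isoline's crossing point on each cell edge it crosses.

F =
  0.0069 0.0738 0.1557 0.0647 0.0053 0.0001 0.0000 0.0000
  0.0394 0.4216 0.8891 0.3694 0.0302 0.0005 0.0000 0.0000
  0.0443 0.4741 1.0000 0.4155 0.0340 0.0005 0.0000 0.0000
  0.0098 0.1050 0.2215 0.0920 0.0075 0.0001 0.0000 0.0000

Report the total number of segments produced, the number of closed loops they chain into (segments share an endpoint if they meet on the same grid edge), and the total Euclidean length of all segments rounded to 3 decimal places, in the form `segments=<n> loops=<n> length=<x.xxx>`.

cell (0,1): code 0100 → (0.684,2.000)–(1.000,1.504)
cell (0,2): code 1000 → (1.000,2.447)–(0.684,2.000)
cell (1,1): code 0110 → (1.000,1.504)–(2.000,1.348)
cell (1,2): code 1001 → (2.000,2.587)–(1.000,2.447)
cell (2,1): code 0010 → (2.000,1.348)–(2.441,2.000)
cell (2,2): code 0001 → (2.441,2.000)–(2.000,2.587)
total: 6 segments, chained into 1 closed loop(s), length Σ = 4.678865

segments=6 loops=1 length=4.679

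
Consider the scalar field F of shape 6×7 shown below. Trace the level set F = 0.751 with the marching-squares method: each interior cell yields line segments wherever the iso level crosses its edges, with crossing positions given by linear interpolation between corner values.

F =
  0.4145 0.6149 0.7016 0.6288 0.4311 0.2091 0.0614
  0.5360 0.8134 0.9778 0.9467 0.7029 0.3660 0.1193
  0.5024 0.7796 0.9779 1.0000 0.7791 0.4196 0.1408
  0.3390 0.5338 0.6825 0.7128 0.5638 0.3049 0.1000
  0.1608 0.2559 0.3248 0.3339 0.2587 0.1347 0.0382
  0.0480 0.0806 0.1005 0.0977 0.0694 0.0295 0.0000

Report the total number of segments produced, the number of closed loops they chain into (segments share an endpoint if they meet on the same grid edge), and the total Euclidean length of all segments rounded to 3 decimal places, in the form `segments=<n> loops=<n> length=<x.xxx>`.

cell (0,0): code 0100 → (0.686,1.000)–(1.000,0.775)
cell (0,1): code 1100 → (0.179,2.000)–(0.686,1.000)
cell (0,2): code 1100 → (0.384,3.000)–(0.179,2.000)
cell (0,3): code 1000 → (1.000,3.803)–(0.384,3.000)
cell (1,0): code 0110 → (1.000,0.775)–(2.000,0.897)
cell (1,3): code 1101 → (1.631,4.000)–(1.000,3.803)
cell (1,4): code 1000 → (2.000,4.078)–(1.631,4.000)
cell (2,0): code 0010 → (2.000,0.897)–(2.116,1.000)
cell (2,1): code 0011 → (2.116,1.000)–(2.768,2.000)
cell (2,2): code 0011 → (2.768,2.000)–(2.867,3.000)
cell (2,3): code 0011 → (2.867,3.000)–(2.131,4.000)
cell (2,4): code 0001 → (2.131,4.000)–(2.000,4.078)
total: 12 segments, chained into 1 closed loop(s), length Σ = 9.333915

segments=12 loops=1 length=9.334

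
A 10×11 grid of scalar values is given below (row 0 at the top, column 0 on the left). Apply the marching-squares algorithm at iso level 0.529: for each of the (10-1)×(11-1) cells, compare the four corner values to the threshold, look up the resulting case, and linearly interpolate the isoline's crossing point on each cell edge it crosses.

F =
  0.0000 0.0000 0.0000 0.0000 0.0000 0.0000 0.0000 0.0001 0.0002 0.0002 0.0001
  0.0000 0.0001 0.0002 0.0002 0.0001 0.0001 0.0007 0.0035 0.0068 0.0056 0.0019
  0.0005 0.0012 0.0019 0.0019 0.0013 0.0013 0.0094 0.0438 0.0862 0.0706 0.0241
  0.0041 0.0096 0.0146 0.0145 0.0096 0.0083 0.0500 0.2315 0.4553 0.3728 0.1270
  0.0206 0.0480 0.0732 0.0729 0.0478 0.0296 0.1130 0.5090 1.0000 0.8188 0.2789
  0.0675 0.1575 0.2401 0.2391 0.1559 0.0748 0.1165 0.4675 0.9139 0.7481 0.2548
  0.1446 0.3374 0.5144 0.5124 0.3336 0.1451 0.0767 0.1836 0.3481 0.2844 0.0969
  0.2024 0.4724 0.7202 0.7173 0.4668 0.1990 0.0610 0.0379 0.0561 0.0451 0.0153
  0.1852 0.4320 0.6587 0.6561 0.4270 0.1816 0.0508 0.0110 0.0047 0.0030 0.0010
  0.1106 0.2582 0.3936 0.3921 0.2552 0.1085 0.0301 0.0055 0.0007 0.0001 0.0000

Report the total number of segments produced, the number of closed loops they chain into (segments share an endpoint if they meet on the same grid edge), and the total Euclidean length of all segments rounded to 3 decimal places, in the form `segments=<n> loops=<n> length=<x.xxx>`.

cell (3,7): code 0100 → (3.135,8.000)–(4.000,7.041)
cell (3,8): code 1100 → (3.350,9.000)–(3.135,8.000)
cell (3,9): code 1000 → (4.000,9.537)–(3.350,9.000)
cell (4,7): code 0110 → (4.000,7.041)–(5.000,7.138)
cell (4,9): code 1001 → (5.000,9.444)–(4.000,9.537)
cell (5,7): code 0010 → (5.000,7.138)–(5.680,8.000)
cell (5,8): code 0011 → (5.680,8.000)–(5.473,9.000)
cell (5,9): code 0001 → (5.473,9.000)–(5.000,9.444)
cell (6,1): code 0100 → (6.071,2.000)–(7.000,1.228)
cell (6,2): code 1100 → (6.081,3.000)–(6.071,2.000)
cell (6,3): code 1000 → (7.000,3.752)–(6.081,3.000)
cell (7,1): code 0110 → (7.000,1.228)–(8.000,1.428)
cell (7,3): code 1001 → (8.000,3.555)–(7.000,3.752)
cell (8,1): code 0010 → (8.000,1.428)–(8.489,2.000)
cell (8,2): code 0011 → (8.489,2.000)–(8.481,3.000)
cell (8,3): code 0001 → (8.481,3.000)–(8.000,3.555)
total: 16 segments, chained into 2 closed loop(s), length Σ = 15.855471

segments=16 loops=2 length=15.855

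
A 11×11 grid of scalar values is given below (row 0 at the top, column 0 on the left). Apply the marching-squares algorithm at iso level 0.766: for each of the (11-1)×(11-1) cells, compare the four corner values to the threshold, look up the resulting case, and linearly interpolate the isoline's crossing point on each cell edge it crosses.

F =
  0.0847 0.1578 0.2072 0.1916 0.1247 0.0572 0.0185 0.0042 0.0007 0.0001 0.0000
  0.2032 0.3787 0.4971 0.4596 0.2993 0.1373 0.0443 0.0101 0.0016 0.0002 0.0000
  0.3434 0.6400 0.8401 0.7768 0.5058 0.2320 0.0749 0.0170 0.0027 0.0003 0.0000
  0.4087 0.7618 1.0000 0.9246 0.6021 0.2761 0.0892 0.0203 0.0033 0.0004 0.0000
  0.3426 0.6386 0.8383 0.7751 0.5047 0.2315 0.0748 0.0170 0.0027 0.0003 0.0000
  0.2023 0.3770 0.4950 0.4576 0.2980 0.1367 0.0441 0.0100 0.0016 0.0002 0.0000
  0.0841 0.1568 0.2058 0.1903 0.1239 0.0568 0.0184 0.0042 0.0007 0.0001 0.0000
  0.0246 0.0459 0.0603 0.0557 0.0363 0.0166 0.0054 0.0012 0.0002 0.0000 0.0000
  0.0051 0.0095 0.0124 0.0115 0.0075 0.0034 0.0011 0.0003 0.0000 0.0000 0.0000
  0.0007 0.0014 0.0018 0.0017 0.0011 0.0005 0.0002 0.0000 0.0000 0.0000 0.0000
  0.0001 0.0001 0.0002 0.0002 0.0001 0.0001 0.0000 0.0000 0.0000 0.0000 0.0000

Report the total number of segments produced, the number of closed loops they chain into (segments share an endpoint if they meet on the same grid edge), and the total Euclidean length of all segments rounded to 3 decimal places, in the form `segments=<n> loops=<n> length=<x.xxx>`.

cell (1,1): code 0100 → (1.784,2.000)–(2.000,1.630)
cell (1,2): code 1100 → (1.966,3.000)–(1.784,2.000)
cell (1,3): code 1000 → (2.000,3.040)–(1.966,3.000)
cell (2,1): code 0110 → (2.000,1.630)–(3.000,1.018)
cell (2,3): code 1001 → (3.000,3.492)–(2.000,3.040)
cell (3,1): code 0110 → (3.000,1.018)–(4.000,1.638)
cell (3,3): code 1001 → (4.000,3.034)–(3.000,3.492)
cell (4,1): code 0010 → (4.000,1.638)–(4.211,2.000)
cell (4,2): code 0011 → (4.211,2.000)–(4.029,3.000)
cell (4,3): code 0001 → (4.029,3.000)–(4.000,3.034)
total: 10 segments, chained into 1 closed loop(s), length Σ = 7.523568

segments=10 loops=1 length=7.524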